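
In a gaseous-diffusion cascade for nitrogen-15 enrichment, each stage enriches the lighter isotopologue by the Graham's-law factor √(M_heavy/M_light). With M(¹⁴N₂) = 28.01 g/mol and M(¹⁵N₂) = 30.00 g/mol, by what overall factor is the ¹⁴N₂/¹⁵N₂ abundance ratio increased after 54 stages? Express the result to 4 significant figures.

The single-stage factor is √(M_heavy/M_light), so 54 stages give [√(30.00/28.01)]^54 = (30.00/28.01)^(54/2).
= 1.07105^27 = 6.380.

6.380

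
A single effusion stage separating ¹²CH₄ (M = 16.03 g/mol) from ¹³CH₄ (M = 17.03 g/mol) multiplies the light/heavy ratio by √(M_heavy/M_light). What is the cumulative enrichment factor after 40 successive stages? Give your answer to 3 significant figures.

Each stage multiplies the ratio by α = √(17.03/16.03), so after 40 stages the overall factor is α^40 = (17.03/16.03)^(40/2).
= 1.06238^20 = 3.35.

3.35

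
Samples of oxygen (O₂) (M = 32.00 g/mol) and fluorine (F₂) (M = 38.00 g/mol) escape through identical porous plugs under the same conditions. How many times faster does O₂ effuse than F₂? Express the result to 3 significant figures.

1.09

Since effusion rate ∝ 1/√M, rate_O₂/rate_F₂ = √(M_F₂/M_O₂) = √(38.00/32.00) = √1.188 = 1.09.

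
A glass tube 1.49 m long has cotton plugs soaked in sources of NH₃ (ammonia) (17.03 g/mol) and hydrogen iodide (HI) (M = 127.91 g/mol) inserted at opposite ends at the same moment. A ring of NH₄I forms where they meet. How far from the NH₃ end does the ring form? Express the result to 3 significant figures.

1.09 m

Graham's law gives d_NH₃/d_HI = rate_NH₃/rate_HI = √(M_HI/M_NH₃) = √(127.91/17.03) = 2.741.
With d_NH₃ + d_HI = 1.49 m, d_HI = 1.49/(1 + 2.741) = 0.3983 m.
d_NH₃ = 1.49 − 0.3983 = 1.09 m.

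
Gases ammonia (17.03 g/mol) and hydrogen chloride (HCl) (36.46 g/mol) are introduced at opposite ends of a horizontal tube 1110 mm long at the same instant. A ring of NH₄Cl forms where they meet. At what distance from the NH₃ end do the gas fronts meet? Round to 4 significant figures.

659.4 mm

Distances travelled in equal time are proportional to diffusion rates, so d_NH₃/d_HCl = √(M_HCl/M_NH₃) = √(36.46/17.03) = 1.463.
With d_NH₃ + d_HCl = 1110 mm, d_HCl = 1110/(1 + 1.463) = 450.6 mm.
d_NH₃ = 1110 − 450.6 = 659.4 mm.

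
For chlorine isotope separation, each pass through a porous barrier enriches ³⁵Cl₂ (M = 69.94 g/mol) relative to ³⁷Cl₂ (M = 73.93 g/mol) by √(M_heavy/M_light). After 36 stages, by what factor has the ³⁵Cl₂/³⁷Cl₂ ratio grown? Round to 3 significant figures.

2.71

Each stage multiplies the ratio by α = √(73.93/69.94), so after 36 stages the overall factor is α^36 = (73.93/69.94)^(36/2).
= 1.05705^18 = 2.71.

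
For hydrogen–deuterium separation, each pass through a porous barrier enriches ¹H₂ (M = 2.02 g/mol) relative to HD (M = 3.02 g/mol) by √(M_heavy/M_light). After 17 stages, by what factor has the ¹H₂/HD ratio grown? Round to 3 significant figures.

After 17 stages the ratio has grown by (√(3.02/2.02))^17 = (3.02/2.02)^(17/2).
= 1.49505^(17/2) = 30.5.

30.5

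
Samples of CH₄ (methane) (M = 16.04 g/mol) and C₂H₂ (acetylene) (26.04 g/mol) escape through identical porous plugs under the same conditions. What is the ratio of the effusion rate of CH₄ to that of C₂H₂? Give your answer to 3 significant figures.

Since effusion rate ∝ 1/√M, rate_CH₄/rate_C₂H₂ = √(M_C₂H₂/M_CH₄) = √(26.04/16.04) = √1.623 = 1.27.

1.27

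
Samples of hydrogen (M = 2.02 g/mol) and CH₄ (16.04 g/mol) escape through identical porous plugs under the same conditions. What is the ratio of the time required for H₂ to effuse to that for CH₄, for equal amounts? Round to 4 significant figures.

0.3549

From Graham's law, t_H₂/t_CH₄ = √(M_H₂/M_CH₄) = √(2.02/16.04) = √0.1259 = 0.3549.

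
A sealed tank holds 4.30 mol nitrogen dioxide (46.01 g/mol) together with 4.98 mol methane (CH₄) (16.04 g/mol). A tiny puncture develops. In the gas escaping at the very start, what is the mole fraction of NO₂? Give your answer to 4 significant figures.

0.3377

The effusion rate of species i is ∝ p_i/√M_i ∝ n_i/√M_i.
x_NO₂(eff) = (n_NO₂/√M_NO₂) / (n_NO₂/√M_NO₂ + n_CH₄/√M_CH₄)
= (4.30/√46.01) / (4.30/√46.01 + 4.98/√16.04) = 0.6339/(0.6339 + 1.243) = 0.3377.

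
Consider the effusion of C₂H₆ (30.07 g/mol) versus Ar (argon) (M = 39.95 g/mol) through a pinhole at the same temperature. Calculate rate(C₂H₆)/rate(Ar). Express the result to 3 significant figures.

Graham's law gives rate_C₂H₆/rate_Ar = √(M_Ar/M_C₂H₆) = √(39.95/30.07) = √1.329 = 1.15.

1.15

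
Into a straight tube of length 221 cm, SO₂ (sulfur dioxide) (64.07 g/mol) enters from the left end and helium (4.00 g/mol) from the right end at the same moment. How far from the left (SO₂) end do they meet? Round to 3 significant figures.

44.2 cm

Distances travelled in equal time are proportional to diffusion rates, so d_SO₂/d_He = √(M_He/M_SO₂) = √(4.00/64.07) = 0.2499.
With d_SO₂ + d_He = 221 cm, d_He = 221/(1 + 0.2499) = 176.8 cm.
d_SO₂ = 221 − 176.8 = 44.2 cm.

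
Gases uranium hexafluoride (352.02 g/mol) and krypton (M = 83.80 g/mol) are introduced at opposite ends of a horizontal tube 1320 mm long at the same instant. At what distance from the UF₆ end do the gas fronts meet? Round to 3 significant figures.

In equal time, each gas travels a distance ∝ its rate ∝ 1/√M, so d_UF₆/d_Kr = √(M_Kr/M_UF₆) = √(83.80/352.02) = 0.4879.
With d_UF₆ + d_Kr = 1320 mm, d_Kr = 1320/(1 + 0.4879) = 887.2 mm.
d_UF₆ = 1320 − 887.2 = 433 mm.

433 mm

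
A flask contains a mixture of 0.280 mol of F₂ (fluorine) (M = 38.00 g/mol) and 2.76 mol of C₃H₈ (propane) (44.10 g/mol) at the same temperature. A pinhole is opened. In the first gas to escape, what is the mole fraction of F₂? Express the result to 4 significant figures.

0.09852

Rate_i ∝ x_i/√M_i (Graham's law weighted by mole fraction), so the effusate composition follows n_i/√M_i.
So x_F₂ in the escaping gas = (n_F₂/√M_F₂) / Σ(n_i/√M_i)
= (0.280/√38.00) / (0.280/√38.00 + 2.76/√44.10) = 0.04542/(0.04542 + 0.4156) = 0.09852.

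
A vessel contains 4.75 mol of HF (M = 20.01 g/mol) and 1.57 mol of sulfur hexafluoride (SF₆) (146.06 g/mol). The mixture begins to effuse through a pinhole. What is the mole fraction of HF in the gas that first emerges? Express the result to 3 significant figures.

0.891

Effusion rate of each component ∝ n_i/√M_i (partial pressure × 1/√M).
Mole fraction of HF in the effusate = (n_HF/√M_HF) / (n_HF/√M_HF + n_SF₆/√M_SF₆)
= (4.75/√20.01) / (4.75/√20.01 + 1.57/√146.06) = 1.062/(1.062 + 0.1299) = 0.891.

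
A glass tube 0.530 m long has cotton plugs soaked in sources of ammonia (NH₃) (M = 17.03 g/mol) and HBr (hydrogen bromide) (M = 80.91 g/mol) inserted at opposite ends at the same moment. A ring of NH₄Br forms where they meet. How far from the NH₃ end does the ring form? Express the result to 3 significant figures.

0.363 m

The fronts meet when d_NH₃ + d_HBr = L with d_NH₃/d_HBr = √(M_HBr/M_NH₃) (Graham's law). Here √(M_HBr/M_NH₃) = √(80.91/17.03) = 2.180.
With d_NH₃ + d_HBr = 0.530 m, d_HBr = 0.530/(1 + 2.180) = 0.1667 m.
d_NH₃ = 0.530 − 0.1667 = 0.363 m.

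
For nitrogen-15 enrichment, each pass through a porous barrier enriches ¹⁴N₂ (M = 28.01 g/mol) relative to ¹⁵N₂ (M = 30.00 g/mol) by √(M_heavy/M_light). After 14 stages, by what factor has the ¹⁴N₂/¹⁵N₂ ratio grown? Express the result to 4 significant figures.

1.617

The single-stage factor is √(M_heavy/M_light), so 14 stages give [√(30.00/28.01)]^14 = (30.00/28.01)^(14/2).
= 1.07105^7 = 1.617.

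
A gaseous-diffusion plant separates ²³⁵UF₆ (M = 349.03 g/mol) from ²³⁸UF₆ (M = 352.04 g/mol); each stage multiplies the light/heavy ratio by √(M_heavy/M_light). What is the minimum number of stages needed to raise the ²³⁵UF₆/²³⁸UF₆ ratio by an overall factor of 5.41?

With α = √(352.04/349.03) per stage, ln α = ½ ln(1.00862) = 0.004293.
Need α^N ≥ 5.41 ⇒ N ≥ ln(5.41) / ln α = 1.688 / 0.004293 = 393.21.
Rounding up, N = 394 stages.

394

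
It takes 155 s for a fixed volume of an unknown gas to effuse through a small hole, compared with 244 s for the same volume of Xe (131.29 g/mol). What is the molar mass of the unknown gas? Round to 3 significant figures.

Using Graham's law: t_X/t_Xe = √(M_X/M_Xe).
155/244 = 0.6352 = √(M_X/131.29)
M_X = 131.29 × 0.6352² = 131.29 × 0.4035 = 53.0 g/mol

53.0 g/mol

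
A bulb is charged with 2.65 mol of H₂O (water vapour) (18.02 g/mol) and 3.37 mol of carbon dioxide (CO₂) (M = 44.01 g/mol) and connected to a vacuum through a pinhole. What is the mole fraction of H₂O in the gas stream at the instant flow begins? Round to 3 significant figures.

Each component's effusion rate ∝ (its partial pressure)·(1/√M) ∝ n_i/√M_i.
So x_H₂O in the escaping gas = (n_H₂O/√M_H₂O) / Σ(n_i/√M_i)
= (2.65/√18.02) / (2.65/√18.02 + 3.37/√44.01) = 0.6243/(0.6243 + 0.5080) = 0.551.

0.551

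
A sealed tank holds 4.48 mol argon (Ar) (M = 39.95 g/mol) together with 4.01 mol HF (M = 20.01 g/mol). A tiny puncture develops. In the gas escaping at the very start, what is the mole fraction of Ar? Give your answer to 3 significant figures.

0.442

The effusion rate of species i is ∝ p_i/√M_i ∝ n_i/√M_i.
Mole fraction of Ar in the effusate = (n_Ar/√M_Ar) / (n_Ar/√M_Ar + n_HF/√M_HF)
= (4.48/√39.95) / (4.48/√39.95 + 4.01/√20.01) = 0.7088/(0.7088 + 0.8964) = 0.442.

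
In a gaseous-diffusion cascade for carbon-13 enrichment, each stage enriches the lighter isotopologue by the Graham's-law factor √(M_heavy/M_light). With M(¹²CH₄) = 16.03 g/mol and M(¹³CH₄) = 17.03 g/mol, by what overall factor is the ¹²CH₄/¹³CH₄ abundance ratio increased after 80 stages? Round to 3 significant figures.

The single-stage factor is √(M_heavy/M_light), so 80 stages give [√(17.03/16.03)]^80 = (17.03/16.03)^(80/2).
= 1.06238^40 = 11.3.

11.3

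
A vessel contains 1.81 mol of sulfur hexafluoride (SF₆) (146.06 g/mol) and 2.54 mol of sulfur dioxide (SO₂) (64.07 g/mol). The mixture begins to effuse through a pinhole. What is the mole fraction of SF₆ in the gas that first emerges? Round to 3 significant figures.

Each component's effusion rate ∝ (its partial pressure)·(1/√M) ∝ n_i/√M_i.
So x_SF₆ in the escaping gas = (n_SF₆/√M_SF₆) / Σ(n_i/√M_i)
= (1.81/√146.06) / (1.81/√146.06 + 2.54/√64.07) = 0.1498/(0.1498 + 0.3173) = 0.321.

0.321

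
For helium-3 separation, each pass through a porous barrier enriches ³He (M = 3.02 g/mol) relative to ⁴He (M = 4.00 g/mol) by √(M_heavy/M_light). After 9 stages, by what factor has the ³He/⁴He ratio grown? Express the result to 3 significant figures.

Overall factor = α^9 with α = √(4.00/3.02), i.e. (4.00/3.02)^(9/2).
= 1.32450^(9/2) = 3.54.

3.54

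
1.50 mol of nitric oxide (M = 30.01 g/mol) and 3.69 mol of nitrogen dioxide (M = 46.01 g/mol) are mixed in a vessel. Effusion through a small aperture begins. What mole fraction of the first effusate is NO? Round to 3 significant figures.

0.335

Rate_i ∝ x_i/√M_i (Graham's law weighted by mole fraction), so the effusate composition follows n_i/√M_i.
x_NO(eff) = (n_NO/√M_NO) / (n_NO/√M_NO + n_NO₂/√M_NO₂)
= (1.50/√30.01) / (1.50/√30.01 + 3.69/√46.01) = 0.2738/(0.2738 + 0.5440) = 0.335.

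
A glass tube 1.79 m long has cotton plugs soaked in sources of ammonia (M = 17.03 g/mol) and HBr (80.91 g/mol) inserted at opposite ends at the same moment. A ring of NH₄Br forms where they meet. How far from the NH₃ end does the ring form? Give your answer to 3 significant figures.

1.23 m

Graham's law gives d_NH₃/d_HBr = rate_NH₃/rate_HBr = √(M_HBr/M_NH₃) = √(80.91/17.03) = 2.180.
With d_NH₃ + d_HBr = 1.79 m, d_HBr = 1.79/(1 + 2.180) = 0.5629 m.
d_NH₃ = 1.79 − 0.5629 = 1.23 m.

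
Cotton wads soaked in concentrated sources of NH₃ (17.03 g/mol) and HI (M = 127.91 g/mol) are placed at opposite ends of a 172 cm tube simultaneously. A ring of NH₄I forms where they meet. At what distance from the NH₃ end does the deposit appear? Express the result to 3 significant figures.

In equal time, each gas travels a distance ∝ its rate ∝ 1/√M, so d_NH₃/d_HI = √(M_HI/M_NH₃) = √(127.91/17.03) = 2.741.
With d_NH₃ + d_HI = 172 cm, d_HI = 172/(1 + 2.741) = 45.98 cm.
d_NH₃ = 172 − 45.98 = 126 cm.

126 cm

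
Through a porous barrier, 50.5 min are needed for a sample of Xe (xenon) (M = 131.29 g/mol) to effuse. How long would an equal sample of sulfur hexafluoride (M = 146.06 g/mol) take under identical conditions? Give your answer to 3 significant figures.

53.3 min

Graham's law gives t_SF₆/t_Xe = √(M_SF₆/M_Xe) = √(146.06/131.29) = √1.112 = 1.055.
So the time for SF₆ is 50.5 × 1.055 = 53.3 min.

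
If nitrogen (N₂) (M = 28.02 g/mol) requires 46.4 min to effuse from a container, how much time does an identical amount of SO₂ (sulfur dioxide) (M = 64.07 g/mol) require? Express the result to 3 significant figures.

Using Graham's law: t_SO₂/t_N₂ = √(M_SO₂/M_N₂) = √(64.07/28.02) = √2.287 = 1.512.
So the time for SO₂ is 46.4 × 1.512 = 70.2 min.

70.2 min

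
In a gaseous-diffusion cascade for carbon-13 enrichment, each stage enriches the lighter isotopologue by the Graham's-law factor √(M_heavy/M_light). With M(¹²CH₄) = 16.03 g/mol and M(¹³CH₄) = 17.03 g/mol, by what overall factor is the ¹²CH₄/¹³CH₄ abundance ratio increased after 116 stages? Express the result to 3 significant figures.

After 116 stages the ratio has grown by (√(17.03/16.03))^116 = (17.03/16.03)^(116/2).
= 1.06238^58 = 33.4.

33.4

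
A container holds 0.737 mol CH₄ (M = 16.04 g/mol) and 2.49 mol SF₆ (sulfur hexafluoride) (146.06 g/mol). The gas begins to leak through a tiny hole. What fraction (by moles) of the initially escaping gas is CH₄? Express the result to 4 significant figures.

0.4718

Each component's effusion rate ∝ (its partial pressure)·(1/√M) ∝ n_i/√M_i.
So x_CH₄ in the escaping gas = (n_CH₄/√M_CH₄) / Σ(n_i/√M_i)
= (0.737/√16.04) / (0.737/√16.04 + 2.49/√146.06) = 0.1840/(0.1840 + 0.2060) = 0.4718.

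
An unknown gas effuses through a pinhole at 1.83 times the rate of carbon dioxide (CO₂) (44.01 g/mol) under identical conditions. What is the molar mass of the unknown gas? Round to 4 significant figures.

Using Graham's law: rate_X/rate_CO₂ = √(M_CO₂/M_X).
1.83 = √(44.01/M_X)
M_X = 44.01 / 1.83² = 44.01 / 3.349 = 13.14 g/mol

13.14 g/mol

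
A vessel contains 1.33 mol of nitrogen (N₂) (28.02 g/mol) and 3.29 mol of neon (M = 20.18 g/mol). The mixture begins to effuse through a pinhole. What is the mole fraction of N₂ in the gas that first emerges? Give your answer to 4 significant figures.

The effusion rate of species i is ∝ p_i/√M_i ∝ n_i/√M_i.
Mole fraction of N₂ in the effusate = (n_N₂/√M_N₂) / (n_N₂/√M_N₂ + n_Ne/√M_Ne)
= (1.33/√28.02) / (1.33/√28.02 + 3.29/√20.18) = 0.2513/(0.2513 + 0.7324) = 0.2554.

0.2554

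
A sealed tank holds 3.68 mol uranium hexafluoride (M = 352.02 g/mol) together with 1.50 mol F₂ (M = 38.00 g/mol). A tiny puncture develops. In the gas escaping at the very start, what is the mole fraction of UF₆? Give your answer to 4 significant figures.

Each component's effusion rate ∝ (its partial pressure)·(1/√M) ∝ n_i/√M_i.
Mole fraction of UF₆ in the effusate = (n_UF₆/√M_UF₆) / (n_UF₆/√M_UF₆ + n_F₂/√M_F₂)
= (3.68/√352.02) / (3.68/√352.02 + 1.50/√38.00) = 0.1961/(0.1961 + 0.2433) = 0.4463.

0.4463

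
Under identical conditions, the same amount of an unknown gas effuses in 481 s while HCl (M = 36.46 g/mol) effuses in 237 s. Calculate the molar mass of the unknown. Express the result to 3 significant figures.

150 g/mol

Using Graham's law: t_X/t_HCl = √(M_X/M_HCl).
481/237 = 2.030 = √(M_X/36.46)
M_X = 36.46 × 2.030² = 36.46 × 4.119 = 150 g/mol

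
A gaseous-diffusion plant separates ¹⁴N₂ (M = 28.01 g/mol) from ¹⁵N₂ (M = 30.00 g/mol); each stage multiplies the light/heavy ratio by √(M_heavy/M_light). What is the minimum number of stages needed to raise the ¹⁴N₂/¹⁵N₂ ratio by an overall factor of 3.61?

38

Per stage α = (30.00/28.01)^(1/2) = 1.07105^0.5, giving ln α = 0.03432.
Need α^N ≥ 3.61 ⇒ N ≥ ln(3.61) / ln α = 1.284 / 0.03432 = 37.41.
Minimum whole number of stages: N = 38.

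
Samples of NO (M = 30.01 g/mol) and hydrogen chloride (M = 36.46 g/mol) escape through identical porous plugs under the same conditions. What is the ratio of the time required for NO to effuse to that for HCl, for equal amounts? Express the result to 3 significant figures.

From Graham's law, t_NO/t_HCl = √(M_NO/M_HCl) = √(30.01/36.46) = √0.8231 = 0.907.

0.907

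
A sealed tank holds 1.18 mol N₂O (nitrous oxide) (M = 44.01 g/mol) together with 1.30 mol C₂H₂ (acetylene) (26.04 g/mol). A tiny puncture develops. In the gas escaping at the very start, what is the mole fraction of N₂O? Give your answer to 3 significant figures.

0.411

Each component's effusion rate ∝ (its partial pressure)·(1/√M) ∝ n_i/√M_i.
So x_N₂O in the escaping gas = (n_N₂O/√M_N₂O) / Σ(n_i/√M_i)
= (1.18/√44.01) / (1.18/√44.01 + 1.30/√26.04) = 0.1779/(0.1779 + 0.2548) = 0.411.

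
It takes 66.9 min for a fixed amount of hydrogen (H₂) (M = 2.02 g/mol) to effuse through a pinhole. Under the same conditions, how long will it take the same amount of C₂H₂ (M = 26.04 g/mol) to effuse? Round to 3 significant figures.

Since effusion rate ∝ 1/√M, t_C₂H₂/t_H₂ = √(M_C₂H₂/M_H₂) = √(26.04/2.02) = √12.89 = 3.590.
So the time for C₂H₂ is 66.9 × 3.590 = 240 min.

240 min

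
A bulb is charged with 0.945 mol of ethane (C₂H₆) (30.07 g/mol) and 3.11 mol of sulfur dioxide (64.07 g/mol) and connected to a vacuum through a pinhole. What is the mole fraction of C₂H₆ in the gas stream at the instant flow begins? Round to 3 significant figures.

0.307

Effusion rate of each component ∝ n_i/√M_i (partial pressure × 1/√M).
x_C₂H₆(eff) = (n_C₂H₆/√M_C₂H₆) / (n_C₂H₆/√M_C₂H₆ + n_SO₂/√M_SO₂)
= (0.945/√30.07) / (0.945/√30.07 + 3.11/√64.07) = 0.1723/(0.1723 + 0.3885) = 0.307.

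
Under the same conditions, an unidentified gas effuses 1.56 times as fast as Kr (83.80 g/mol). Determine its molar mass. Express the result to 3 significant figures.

34.4 g/mol

Graham's law gives rate_X/rate_Kr = √(M_Kr/M_X).
1.56 = √(83.80/M_X)
M_X = 83.80 / 1.56² = 83.80 / 2.434 = 34.4 g/mol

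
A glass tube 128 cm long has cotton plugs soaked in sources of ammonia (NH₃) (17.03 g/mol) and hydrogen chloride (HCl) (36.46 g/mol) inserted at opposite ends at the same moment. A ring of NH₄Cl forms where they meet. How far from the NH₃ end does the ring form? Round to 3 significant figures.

76.0 cm

Graham's law gives d_NH₃/d_HCl = rate_NH₃/rate_HCl = √(M_HCl/M_NH₃) = √(36.46/17.03) = 1.463.
With d_NH₃ + d_HCl = 128 cm, d_HCl = 128/(1 + 1.463) = 51.97 cm.
d_NH₃ = 128 − 51.97 = 76.0 cm.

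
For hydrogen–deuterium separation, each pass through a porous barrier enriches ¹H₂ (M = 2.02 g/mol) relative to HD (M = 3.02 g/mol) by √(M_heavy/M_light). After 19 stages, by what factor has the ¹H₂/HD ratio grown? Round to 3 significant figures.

45.6

Overall factor = α^19 with α = √(3.02/2.02), i.e. (3.02/2.02)^(19/2).
= 1.49505^(19/2) = 45.6.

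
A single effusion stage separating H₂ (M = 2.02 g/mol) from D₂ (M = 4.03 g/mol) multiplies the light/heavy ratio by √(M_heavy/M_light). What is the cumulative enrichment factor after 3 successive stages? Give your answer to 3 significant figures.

2.82

Each stage multiplies the ratio by α = √(4.03/2.02), so after 3 stages the overall factor is α^3 = (4.03/2.02)^(3/2).
= 1.99505^(3/2) = 2.82.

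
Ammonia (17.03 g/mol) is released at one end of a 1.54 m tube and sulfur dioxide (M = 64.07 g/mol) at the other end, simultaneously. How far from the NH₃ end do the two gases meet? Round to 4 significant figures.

Graham's law gives d_NH₃/d_SO₂ = rate_NH₃/rate_SO₂ = √(M_SO₂/M_NH₃) = √(64.07/17.03) = 1.940.
With d_NH₃ + d_SO₂ = 1.54 m, d_SO₂ = 1.54/(1 + 1.940) = 0.5239 m.
d_NH₃ = 1.54 − 0.5239 = 1.016 m.

1.016 m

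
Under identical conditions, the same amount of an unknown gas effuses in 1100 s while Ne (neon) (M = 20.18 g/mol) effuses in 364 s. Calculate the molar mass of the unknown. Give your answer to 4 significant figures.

184.3 g/mol

Since effusion rate ∝ 1/√M, t_X/t_Ne = √(M_X/M_Ne).
1100/364 = 3.022 = √(M_X/20.18)
M_X = 20.18 × 3.022² = 20.18 × 9.132 = 184.3 g/mol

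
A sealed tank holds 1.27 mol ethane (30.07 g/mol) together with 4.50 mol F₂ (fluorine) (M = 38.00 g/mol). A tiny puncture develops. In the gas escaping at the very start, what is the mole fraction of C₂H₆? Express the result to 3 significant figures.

0.241

Effusion rate of each component ∝ n_i/√M_i (partial pressure × 1/√M).
x_C₂H₆(eff) = (n_C₂H₆/√M_C₂H₆) / (n_C₂H₆/√M_C₂H₆ + n_F₂/√M_F₂)
= (1.27/√30.07) / (1.27/√30.07 + 4.50/√38.00) = 0.2316/(0.2316 + 0.7300) = 0.241.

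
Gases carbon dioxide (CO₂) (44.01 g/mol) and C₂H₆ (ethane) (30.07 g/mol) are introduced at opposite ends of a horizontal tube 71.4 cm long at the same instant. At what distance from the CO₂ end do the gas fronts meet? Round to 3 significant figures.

In equal time, each gas travels a distance ∝ its rate ∝ 1/√M, so d_CO₂/d_C₂H₆ = √(M_C₂H₆/M_CO₂) = √(30.07/44.01) = 0.8266.
With d_CO₂ + d_C₂H₆ = 71.4 cm, d_C₂H₆ = 71.4/(1 + 0.8266) = 39.09 cm.
d_CO₂ = 71.4 − 39.09 = 32.3 cm.

32.3 cm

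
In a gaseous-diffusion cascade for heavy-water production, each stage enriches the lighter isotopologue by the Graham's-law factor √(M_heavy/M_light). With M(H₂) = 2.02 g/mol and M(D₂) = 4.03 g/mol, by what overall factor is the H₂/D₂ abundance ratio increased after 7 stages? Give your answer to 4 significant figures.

11.22

The single-stage factor is √(M_heavy/M_light), so 7 stages give [√(4.03/2.02)]^7 = (4.03/2.02)^(7/2).
= 1.99505^(7/2) = 11.22.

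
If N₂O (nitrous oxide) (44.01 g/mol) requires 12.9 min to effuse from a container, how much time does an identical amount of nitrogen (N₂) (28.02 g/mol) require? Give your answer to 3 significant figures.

10.3 min

Graham's law gives t_N₂/t_N₂O = √(M_N₂/M_N₂O) = √(28.02/44.01) = √0.6367 = 0.7979.
So the time for N₂ is 12.9 × 0.7979 = 10.3 min.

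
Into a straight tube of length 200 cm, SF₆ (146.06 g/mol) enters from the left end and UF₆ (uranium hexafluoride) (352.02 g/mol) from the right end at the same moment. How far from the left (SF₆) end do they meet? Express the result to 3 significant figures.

122 cm

The fronts meet when d_SF₆ + d_UF₆ = L with d_SF₆/d_UF₆ = √(M_UF₆/M_SF₆) (Graham's law). Here √(M_UF₆/M_SF₆) = √(352.02/146.06) = 1.552.
With d_SF₆ + d_UF₆ = 200 cm, d_UF₆ = 200/(1 + 1.552) = 78.36 cm.
d_SF₆ = 200 − 78.36 = 122 cm.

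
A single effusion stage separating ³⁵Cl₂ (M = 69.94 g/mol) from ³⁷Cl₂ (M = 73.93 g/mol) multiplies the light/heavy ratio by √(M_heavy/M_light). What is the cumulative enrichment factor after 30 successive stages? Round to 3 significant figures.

2.30

Overall factor = α^30 with α = √(73.93/69.94), i.e. (73.93/69.94)^(30/2).
= 1.05705^15 = 2.30.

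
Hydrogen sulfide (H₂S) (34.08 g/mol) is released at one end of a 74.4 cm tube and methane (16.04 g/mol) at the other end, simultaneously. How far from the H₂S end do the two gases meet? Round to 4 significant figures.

30.27 cm

In equal time, each gas travels a distance ∝ its rate ∝ 1/√M, so d_H₂S/d_CH₄ = √(M_CH₄/M_H₂S) = √(16.04/34.08) = 0.6860.
With d_H₂S + d_CH₄ = 74.4 cm, d_CH₄ = 74.4/(1 + 0.6860) = 44.13 cm.
d_H₂S = 74.4 − 44.13 = 30.27 cm.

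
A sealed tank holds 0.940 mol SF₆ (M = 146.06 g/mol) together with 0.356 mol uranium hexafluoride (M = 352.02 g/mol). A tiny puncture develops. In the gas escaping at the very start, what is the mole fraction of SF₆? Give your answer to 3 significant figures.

The effusion rate of species i is ∝ p_i/√M_i ∝ n_i/√M_i.
Mole fraction of SF₆ in the effusate = (n_SF₆/√M_SF₆) / (n_SF₆/√M_SF₆ + n_UF₆/√M_UF₆)
= (0.940/√146.06) / (0.940/√146.06 + 0.356/√352.02) = 0.07778/(0.07778 + 0.01897) = 0.804.

0.804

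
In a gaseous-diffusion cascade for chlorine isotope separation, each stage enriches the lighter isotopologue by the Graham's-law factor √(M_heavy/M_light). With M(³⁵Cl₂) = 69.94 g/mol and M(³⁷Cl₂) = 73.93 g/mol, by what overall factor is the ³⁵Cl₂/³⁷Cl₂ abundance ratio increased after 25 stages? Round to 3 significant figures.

2.00

The single-stage factor is √(M_heavy/M_light), so 25 stages give [√(73.93/69.94)]^25 = (73.93/69.94)^(25/2).
= 1.05705^(25/2) = 2.00.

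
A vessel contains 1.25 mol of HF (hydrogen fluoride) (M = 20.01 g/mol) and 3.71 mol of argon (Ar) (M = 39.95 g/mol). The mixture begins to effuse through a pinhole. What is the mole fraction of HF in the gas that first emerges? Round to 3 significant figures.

Rate_i ∝ x_i/√M_i (Graham's law weighted by mole fraction), so the effusate composition follows n_i/√M_i.
So x_HF in the escaping gas = (n_HF/√M_HF) / Σ(n_i/√M_i)
= (1.25/√20.01) / (1.25/√20.01 + 3.71/√39.95) = 0.2794/(0.2794 + 0.5870) = 0.323.

0.323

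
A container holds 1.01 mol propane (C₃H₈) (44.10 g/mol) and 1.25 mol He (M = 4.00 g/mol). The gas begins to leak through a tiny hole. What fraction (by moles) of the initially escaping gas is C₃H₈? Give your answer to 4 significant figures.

0.1957

The effusion rate of species i is ∝ p_i/√M_i ∝ n_i/√M_i.
x_C₃H₈(eff) = (n_C₃H₈/√M_C₃H₈) / (n_C₃H₈/√M_C₃H₈ + n_He/√M_He)
= (1.01/√44.10) / (1.01/√44.10 + 1.25/√4.00) = 0.1521/(0.1521 + 0.6250) = 0.1957.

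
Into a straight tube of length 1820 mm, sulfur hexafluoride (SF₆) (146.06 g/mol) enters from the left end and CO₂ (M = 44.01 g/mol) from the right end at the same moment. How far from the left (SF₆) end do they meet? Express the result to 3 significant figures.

The fronts meet when d_SF₆ + d_CO₂ = L with d_SF₆/d_CO₂ = √(M_CO₂/M_SF₆) (Graham's law). Here √(M_CO₂/M_SF₆) = √(44.01/146.06) = 0.5489.
With d_SF₆ + d_CO₂ = 1820 mm, d_CO₂ = 1820/(1 + 0.5489) = 1175 mm.
d_SF₆ = 1820 − 1175 = 645 mm.

645 mm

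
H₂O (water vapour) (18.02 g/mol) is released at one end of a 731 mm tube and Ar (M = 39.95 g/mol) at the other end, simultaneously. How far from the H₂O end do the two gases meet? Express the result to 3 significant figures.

437 mm

The fronts meet when d_H₂O + d_Ar = L with d_H₂O/d_Ar = √(M_Ar/M_H₂O) (Graham's law). Here √(M_Ar/M_H₂O) = √(39.95/18.02) = 1.489.
With d_H₂O + d_Ar = 731 mm, d_Ar = 731/(1 + 1.489) = 293.7 mm.
d_H₂O = 731 − 293.7 = 437 mm.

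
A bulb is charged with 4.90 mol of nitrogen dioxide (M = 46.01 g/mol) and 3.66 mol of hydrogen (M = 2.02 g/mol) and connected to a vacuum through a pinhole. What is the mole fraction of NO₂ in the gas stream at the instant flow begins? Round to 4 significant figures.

0.2191

Effusion rate of each component ∝ n_i/√M_i (partial pressure × 1/√M).
So x_NO₂ in the escaping gas = (n_NO₂/√M_NO₂) / Σ(n_i/√M_i)
= (4.90/√46.01) / (4.90/√46.01 + 3.66/√2.02) = 0.7224/(0.7224 + 2.575) = 0.2191.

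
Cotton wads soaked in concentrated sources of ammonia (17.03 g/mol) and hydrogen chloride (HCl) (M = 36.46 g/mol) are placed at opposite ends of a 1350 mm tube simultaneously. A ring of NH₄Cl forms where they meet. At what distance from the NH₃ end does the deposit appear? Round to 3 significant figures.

802 mm

Distances travelled in equal time are proportional to diffusion rates, so d_NH₃/d_HCl = √(M_HCl/M_NH₃) = √(36.46/17.03) = 1.463.
With d_NH₃ + d_HCl = 1350 mm, d_HCl = 1350/(1 + 1.463) = 548.1 mm.
d_NH₃ = 1350 − 548.1 = 802 mm.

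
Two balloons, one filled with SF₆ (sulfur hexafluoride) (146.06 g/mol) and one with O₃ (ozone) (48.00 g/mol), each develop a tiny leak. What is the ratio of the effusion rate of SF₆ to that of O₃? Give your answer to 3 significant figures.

Since effusion rate ∝ 1/√M, rate_SF₆/rate_O₃ = √(M_O₃/M_SF₆) = √(48.00/146.06) = √0.3286 = 0.573.

0.573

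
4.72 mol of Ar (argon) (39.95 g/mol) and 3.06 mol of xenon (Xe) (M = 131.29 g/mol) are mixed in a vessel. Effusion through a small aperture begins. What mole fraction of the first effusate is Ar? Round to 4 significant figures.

0.7366

Rate_i ∝ x_i/√M_i (Graham's law weighted by mole fraction), so the effusate composition follows n_i/√M_i.
So x_Ar in the escaping gas = (n_Ar/√M_Ar) / Σ(n_i/√M_i)
= (4.72/√39.95) / (4.72/√39.95 + 3.06/√131.29) = 0.7468/(0.7468 + 0.2671) = 0.7366.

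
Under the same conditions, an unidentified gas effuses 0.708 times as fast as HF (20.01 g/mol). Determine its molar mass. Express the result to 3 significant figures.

39.9 g/mol

Since effusion rate ∝ 1/√M, rate_X/rate_HF = √(M_HF/M_X).
0.708 = √(20.01/M_X)
M_X = 20.01 / 0.708² = 20.01 / 0.5013 = 39.9 g/mol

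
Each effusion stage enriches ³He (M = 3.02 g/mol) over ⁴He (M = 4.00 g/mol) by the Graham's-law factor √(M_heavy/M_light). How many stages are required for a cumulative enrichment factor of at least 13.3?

Per stage α = (4.00/3.02)^(1/2) = 1.32450^0.5, giving ln α = 0.1405.
Need α^N ≥ 13.3 ⇒ N ≥ ln(13.3) / ln α = 2.588 / 0.1405 = 18.42.
Rounding up, N = 19 stages.

19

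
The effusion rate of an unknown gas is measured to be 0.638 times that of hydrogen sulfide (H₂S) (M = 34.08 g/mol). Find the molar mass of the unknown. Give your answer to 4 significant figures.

83.73 g/mol

Graham's law gives rate_X/rate_H₂S = √(M_H₂S/M_X).
0.638 = √(34.08/M_X)
M_X = 34.08 / 0.638² = 34.08 / 0.4070 = 83.73 g/mol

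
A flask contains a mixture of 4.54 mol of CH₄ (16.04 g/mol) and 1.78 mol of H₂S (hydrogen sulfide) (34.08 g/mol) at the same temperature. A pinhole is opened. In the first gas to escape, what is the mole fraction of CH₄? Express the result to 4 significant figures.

Rate_i ∝ x_i/√M_i (Graham's law weighted by mole fraction), so the effusate composition follows n_i/√M_i.
x_CH₄(eff) = (n_CH₄/√M_CH₄) / (n_CH₄/√M_CH₄ + n_H₂S/√M_H₂S)
= (4.54/√16.04) / (4.54/√16.04 + 1.78/√34.08) = 1.134/(1.134 + 0.3049) = 0.7880.

0.7880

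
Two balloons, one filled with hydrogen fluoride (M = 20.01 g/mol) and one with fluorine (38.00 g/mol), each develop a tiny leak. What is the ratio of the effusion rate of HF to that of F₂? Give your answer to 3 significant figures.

1.38

Using Graham's law: rate_HF/rate_F₂ = √(M_F₂/M_HF) = √(38.00/20.01) = √1.899 = 1.38.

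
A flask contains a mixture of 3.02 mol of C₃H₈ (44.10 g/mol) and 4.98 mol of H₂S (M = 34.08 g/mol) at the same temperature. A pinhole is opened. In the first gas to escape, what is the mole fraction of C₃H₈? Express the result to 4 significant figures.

Effusion rate of each component ∝ n_i/√M_i (partial pressure × 1/√M).
So x_C₃H₈ in the escaping gas = (n_C₃H₈/√M_C₃H₈) / Σ(n_i/√M_i)
= (3.02/√44.10) / (3.02/√44.10 + 4.98/√34.08) = 0.4548/(0.4548 + 0.8531) = 0.3477.

0.3477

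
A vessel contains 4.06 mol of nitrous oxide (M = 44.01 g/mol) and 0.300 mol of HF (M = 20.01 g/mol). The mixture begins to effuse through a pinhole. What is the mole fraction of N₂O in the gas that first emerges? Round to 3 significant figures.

Each component's effusion rate ∝ (its partial pressure)·(1/√M) ∝ n_i/√M_i.
x_N₂O(eff) = (n_N₂O/√M_N₂O) / (n_N₂O/√M_N₂O + n_HF/√M_HF)
= (4.06/√44.01) / (4.06/√44.01 + 0.300/√20.01) = 0.6120/(0.6120 + 0.06707) = 0.901.

0.901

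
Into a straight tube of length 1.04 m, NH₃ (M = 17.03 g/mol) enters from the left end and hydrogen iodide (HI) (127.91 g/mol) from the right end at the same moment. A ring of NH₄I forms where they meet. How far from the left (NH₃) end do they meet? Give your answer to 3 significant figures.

The fronts meet when d_NH₃ + d_HI = L with d_NH₃/d_HI = √(M_HI/M_NH₃) (Graham's law). Here √(M_HI/M_NH₃) = √(127.91/17.03) = 2.741.
With d_NH₃ + d_HI = 1.04 m, d_HI = 1.04/(1 + 2.741) = 0.2780 m.
d_NH₃ = 1.04 − 0.2780 = 0.762 m.

0.762 m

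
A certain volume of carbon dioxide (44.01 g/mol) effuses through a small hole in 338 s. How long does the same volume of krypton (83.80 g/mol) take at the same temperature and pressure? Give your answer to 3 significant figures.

By Graham's law, t_Kr/t_CO₂ = √(M_Kr/M_CO₂) = √(83.80/44.01) = √1.904 = 1.380.
So the time for Kr is 338 × 1.380 = 466 s.

466 s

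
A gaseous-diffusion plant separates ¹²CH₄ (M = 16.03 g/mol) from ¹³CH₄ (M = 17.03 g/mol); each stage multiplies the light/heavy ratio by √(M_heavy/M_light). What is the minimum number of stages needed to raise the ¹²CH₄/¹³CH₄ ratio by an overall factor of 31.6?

With α = √(17.03/16.03) per stage, ln α = ½ ln(1.06238) = 0.03026.
Need α^N ≥ 31.6 ⇒ N ≥ ln(31.6) / ln α = 3.453 / 0.03026 = 114.13.
Rounding up, N = 115 stages.

115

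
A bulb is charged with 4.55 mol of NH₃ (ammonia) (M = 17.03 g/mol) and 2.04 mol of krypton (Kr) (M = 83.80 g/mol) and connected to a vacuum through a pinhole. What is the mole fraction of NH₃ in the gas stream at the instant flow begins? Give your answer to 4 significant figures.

0.8319

The effusion rate of species i is ∝ p_i/√M_i ∝ n_i/√M_i.
Mole fraction of NH₃ in the effusate = (n_NH₃/√M_NH₃) / (n_NH₃/√M_NH₃ + n_Kr/√M_Kr)
= (4.55/√17.03) / (4.55/√17.03 + 2.04/√83.80) = 1.103/(1.103 + 0.2228) = 0.8319.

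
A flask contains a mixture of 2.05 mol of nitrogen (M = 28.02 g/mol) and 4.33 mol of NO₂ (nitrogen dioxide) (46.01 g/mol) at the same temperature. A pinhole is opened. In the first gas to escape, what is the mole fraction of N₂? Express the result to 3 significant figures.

Rate_i ∝ x_i/√M_i (Graham's law weighted by mole fraction), so the effusate composition follows n_i/√M_i.
So x_N₂ in the escaping gas = (n_N₂/√M_N₂) / Σ(n_i/√M_i)
= (2.05/√28.02) / (2.05/√28.02 + 4.33/√46.01) = 0.3873/(0.3873 + 0.6384) = 0.378.

0.378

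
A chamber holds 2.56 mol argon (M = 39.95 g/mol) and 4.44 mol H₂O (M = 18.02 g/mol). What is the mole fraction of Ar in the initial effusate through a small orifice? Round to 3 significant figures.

0.279

Effusion rate of each component ∝ n_i/√M_i (partial pressure × 1/√M).
x_Ar(eff) = (n_Ar/√M_Ar) / (n_Ar/√M_Ar + n_H₂O/√M_H₂O)
= (2.56/√39.95) / (2.56/√39.95 + 4.44/√18.02) = 0.4050/(0.4050 + 1.046) = 0.279.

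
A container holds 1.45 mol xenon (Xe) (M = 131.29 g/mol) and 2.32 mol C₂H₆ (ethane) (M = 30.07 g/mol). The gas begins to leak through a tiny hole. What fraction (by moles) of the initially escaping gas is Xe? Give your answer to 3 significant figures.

Rate_i ∝ x_i/√M_i (Graham's law weighted by mole fraction), so the effusate composition follows n_i/√M_i.
So x_Xe in the escaping gas = (n_Xe/√M_Xe) / Σ(n_i/√M_i)
= (1.45/√131.29) / (1.45/√131.29 + 2.32/√30.07) = 0.1265/(0.1265 + 0.4231) = 0.230.

0.230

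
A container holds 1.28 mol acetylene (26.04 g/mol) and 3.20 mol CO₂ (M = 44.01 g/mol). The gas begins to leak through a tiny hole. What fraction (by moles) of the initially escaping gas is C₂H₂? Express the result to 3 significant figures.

0.342

The effusion rate of species i is ∝ p_i/√M_i ∝ n_i/√M_i.
Mole fraction of C₂H₂ in the effusate = (n_C₂H₂/√M_C₂H₂) / (n_C₂H₂/√M_C₂H₂ + n_CO₂/√M_CO₂)
= (1.28/√26.04) / (1.28/√26.04 + 3.20/√44.01) = 0.2508/(0.2508 + 0.4824) = 0.342.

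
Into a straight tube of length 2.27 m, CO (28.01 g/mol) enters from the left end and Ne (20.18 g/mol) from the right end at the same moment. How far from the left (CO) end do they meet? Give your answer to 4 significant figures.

Graham's law gives d_CO/d_Ne = rate_CO/rate_Ne = √(M_Ne/M_CO) = √(20.18/28.01) = 0.8488.
With d_CO + d_Ne = 2.27 m, d_Ne = 2.27/(1 + 0.8488) = 1.228 m.
d_CO = 2.27 − 1.228 = 1.042 m.

1.042 m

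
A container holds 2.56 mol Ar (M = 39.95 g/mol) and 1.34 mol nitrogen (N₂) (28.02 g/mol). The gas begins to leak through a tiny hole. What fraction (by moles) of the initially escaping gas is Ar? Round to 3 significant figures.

Effusion rate of each component ∝ n_i/√M_i (partial pressure × 1/√M).
So x_Ar in the escaping gas = (n_Ar/√M_Ar) / Σ(n_i/√M_i)
= (2.56/√39.95) / (2.56/√39.95 + 1.34/√28.02) = 0.4050/(0.4050 + 0.2531) = 0.615.

0.615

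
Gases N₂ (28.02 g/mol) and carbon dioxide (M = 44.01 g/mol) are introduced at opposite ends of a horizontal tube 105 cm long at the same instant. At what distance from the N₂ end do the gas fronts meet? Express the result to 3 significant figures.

58.4 cm

The fronts meet when d_N₂ + d_CO₂ = L with d_N₂/d_CO₂ = √(M_CO₂/M_N₂) (Graham's law). Here √(M_CO₂/M_N₂) = √(44.01/28.02) = 1.253.
With d_N₂ + d_CO₂ = 105 cm, d_CO₂ = 105/(1 + 1.253) = 46.60 cm.
d_N₂ = 105 − 46.60 = 58.4 cm.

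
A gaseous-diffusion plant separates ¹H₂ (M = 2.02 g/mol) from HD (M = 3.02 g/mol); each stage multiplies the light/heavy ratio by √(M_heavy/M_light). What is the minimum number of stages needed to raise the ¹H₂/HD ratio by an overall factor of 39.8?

With α = √(3.02/2.02) per stage, ln α = ½ ln(1.49505) = 0.2011.
Need α^N ≥ 39.8 ⇒ N ≥ ln(39.8) / ln α = 3.684 / 0.2011 = 18.32.
Minimum whole number of stages: N = 19.

19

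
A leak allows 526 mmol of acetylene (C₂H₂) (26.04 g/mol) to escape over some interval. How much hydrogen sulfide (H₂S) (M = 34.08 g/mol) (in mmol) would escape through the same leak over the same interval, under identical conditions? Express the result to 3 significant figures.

Using Graham's law: rate_H₂S/rate_C₂H₂ = √(M_C₂H₂/M_H₂S) = √(26.04/34.08) = √0.7641 = 0.8741.
So the amount for H₂S is 526 × 0.8741 = 460 mmol.

460 mmol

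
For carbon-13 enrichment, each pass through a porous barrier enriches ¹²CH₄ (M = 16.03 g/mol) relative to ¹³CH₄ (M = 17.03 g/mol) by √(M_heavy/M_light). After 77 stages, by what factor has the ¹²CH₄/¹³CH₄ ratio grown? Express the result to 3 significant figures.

The single-stage factor is √(M_heavy/M_light), so 77 stages give [√(17.03/16.03)]^77 = (17.03/16.03)^(77/2).
= 1.06238^(77/2) = 10.3.

10.3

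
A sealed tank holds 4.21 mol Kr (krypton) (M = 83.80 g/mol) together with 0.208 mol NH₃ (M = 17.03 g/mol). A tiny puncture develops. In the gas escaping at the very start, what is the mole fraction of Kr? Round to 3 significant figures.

0.901

Rate_i ∝ x_i/√M_i (Graham's law weighted by mole fraction), so the effusate composition follows n_i/√M_i.
Mole fraction of Kr in the effusate = (n_Kr/√M_Kr) / (n_Kr/√M_Kr + n_NH₃/√M_NH₃)
= (4.21/√83.80) / (4.21/√83.80 + 0.208/√17.03) = 0.4599/(0.4599 + 0.05040) = 0.901.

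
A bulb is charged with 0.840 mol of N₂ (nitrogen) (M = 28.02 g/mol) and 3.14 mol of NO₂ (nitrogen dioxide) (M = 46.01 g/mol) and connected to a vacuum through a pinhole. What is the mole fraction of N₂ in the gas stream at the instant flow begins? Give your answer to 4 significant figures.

0.2553

Effusion rate of each component ∝ n_i/√M_i (partial pressure × 1/√M).
Mole fraction of N₂ in the effusate = (n_N₂/√M_N₂) / (n_N₂/√M_N₂ + n_NO₂/√M_NO₂)
= (0.840/√28.02) / (0.840/√28.02 + 3.14/√46.01) = 0.1587/(0.1587 + 0.4629) = 0.2553.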